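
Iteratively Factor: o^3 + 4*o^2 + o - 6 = (o - 1)*(o^2 + 5*o + 6) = (o - 1)*(o + 2)*(o + 3)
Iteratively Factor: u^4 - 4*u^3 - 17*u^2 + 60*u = (u + 4)*(u^3 - 8*u^2 + 15*u) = (u - 3)*(u + 4)*(u^2 - 5*u) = u*(u - 3)*(u + 4)*(u - 5)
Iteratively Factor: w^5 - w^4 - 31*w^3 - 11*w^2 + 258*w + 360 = (w + 3)*(w^4 - 4*w^3 - 19*w^2 + 46*w + 120) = (w - 5)*(w + 3)*(w^3 + w^2 - 14*w - 24) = (w - 5)*(w + 3)^2*(w^2 - 2*w - 8) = (w - 5)*(w - 4)*(w + 3)^2*(w + 2)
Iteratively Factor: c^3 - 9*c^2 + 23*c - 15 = (c - 3)*(c^2 - 6*c + 5) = (c - 5)*(c - 3)*(c - 1)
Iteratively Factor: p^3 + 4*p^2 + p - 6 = (p + 2)*(p^2 + 2*p - 3) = (p - 1)*(p + 2)*(p + 3)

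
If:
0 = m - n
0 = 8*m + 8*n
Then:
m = 0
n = 0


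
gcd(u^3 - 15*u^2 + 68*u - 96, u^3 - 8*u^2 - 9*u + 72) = u^2 - 11*u + 24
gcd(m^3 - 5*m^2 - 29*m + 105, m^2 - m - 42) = m - 7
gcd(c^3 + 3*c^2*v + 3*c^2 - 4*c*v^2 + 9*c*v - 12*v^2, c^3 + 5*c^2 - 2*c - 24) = c + 3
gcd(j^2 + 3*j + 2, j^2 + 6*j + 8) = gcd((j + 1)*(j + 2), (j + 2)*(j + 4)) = j + 2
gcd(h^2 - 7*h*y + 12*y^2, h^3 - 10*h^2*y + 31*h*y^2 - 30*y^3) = -h + 3*y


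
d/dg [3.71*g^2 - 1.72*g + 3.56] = 7.42*g - 1.72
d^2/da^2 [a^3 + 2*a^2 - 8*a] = 6*a + 4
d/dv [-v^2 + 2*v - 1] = 2 - 2*v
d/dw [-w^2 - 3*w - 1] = -2*w - 3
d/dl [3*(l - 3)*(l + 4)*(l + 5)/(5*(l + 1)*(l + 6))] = 3*(l^4 + 14*l^3 + 67*l^2 + 192*l + 378)/(5*(l^4 + 14*l^3 + 61*l^2 + 84*l + 36))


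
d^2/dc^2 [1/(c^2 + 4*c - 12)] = 2*(-c^2 - 4*c + 4*(c + 2)^2 + 12)/(c^2 + 4*c - 12)^3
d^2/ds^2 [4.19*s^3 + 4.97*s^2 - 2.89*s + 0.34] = 25.14*s + 9.94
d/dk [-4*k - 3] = -4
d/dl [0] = 0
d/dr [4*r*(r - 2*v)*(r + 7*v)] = 12*r^2 + 40*r*v - 56*v^2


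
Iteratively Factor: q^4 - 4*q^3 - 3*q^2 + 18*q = (q - 3)*(q^3 - q^2 - 6*q) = (q - 3)^2*(q^2 + 2*q) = (q - 3)^2*(q + 2)*(q)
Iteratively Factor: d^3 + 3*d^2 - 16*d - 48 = (d - 4)*(d^2 + 7*d + 12) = (d - 4)*(d + 3)*(d + 4)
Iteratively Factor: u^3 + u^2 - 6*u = (u + 3)*(u^2 - 2*u) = (u - 2)*(u + 3)*(u)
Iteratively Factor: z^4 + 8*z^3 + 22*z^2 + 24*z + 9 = (z + 1)*(z^3 + 7*z^2 + 15*z + 9) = (z + 1)*(z + 3)*(z^2 + 4*z + 3) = (z + 1)^2*(z + 3)*(z + 3)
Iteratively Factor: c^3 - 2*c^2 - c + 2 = (c - 1)*(c^2 - c - 2) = (c - 2)*(c - 1)*(c + 1)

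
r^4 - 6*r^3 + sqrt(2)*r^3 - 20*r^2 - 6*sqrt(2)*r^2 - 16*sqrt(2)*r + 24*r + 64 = (r - 8)*(r + 2)*(r - sqrt(2))*(r + 2*sqrt(2))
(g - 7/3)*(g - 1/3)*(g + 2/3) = g^3 - 2*g^2 - g + 14/27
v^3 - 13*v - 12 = (v - 4)*(v + 1)*(v + 3)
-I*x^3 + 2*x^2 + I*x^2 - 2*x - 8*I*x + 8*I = (x - 2*I)*(x + 4*I)*(-I*x + I)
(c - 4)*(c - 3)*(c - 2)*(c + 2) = c^4 - 7*c^3 + 8*c^2 + 28*c - 48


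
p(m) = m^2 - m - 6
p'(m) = 2*m - 1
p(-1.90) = -0.49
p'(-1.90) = -4.80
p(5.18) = 15.65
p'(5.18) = 9.36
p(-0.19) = -5.77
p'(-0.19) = -1.38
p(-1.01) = -3.97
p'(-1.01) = -3.02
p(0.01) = -6.01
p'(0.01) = -0.98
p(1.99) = -4.03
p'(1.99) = 2.98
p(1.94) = -4.18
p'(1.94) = 2.88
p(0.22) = -6.17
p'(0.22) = -0.56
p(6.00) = 24.00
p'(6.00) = 11.00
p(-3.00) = 6.00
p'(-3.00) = -7.00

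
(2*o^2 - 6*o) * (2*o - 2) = 4*o^3 - 16*o^2 + 12*o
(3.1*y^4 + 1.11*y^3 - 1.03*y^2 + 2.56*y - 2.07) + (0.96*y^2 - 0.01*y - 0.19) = 3.1*y^4 + 1.11*y^3 - 0.0700000000000001*y^2 + 2.55*y - 2.26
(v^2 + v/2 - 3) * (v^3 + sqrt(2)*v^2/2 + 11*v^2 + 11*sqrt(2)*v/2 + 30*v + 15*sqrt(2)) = v^5 + sqrt(2)*v^4/2 + 23*v^4/2 + 23*sqrt(2)*v^3/4 + 65*v^3/2 - 18*v^2 + 65*sqrt(2)*v^2/4 - 90*v - 9*sqrt(2)*v - 45*sqrt(2)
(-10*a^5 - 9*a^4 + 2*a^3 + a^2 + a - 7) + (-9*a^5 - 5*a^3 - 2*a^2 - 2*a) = -19*a^5 - 9*a^4 - 3*a^3 - a^2 - a - 7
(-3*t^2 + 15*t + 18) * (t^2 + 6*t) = -3*t^4 - 3*t^3 + 108*t^2 + 108*t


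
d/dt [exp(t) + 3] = exp(t)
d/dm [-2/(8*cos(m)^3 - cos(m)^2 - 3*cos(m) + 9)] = 2*(-24*cos(m)^2 + 2*cos(m) + 3)*sin(m)/(8*cos(m)^3 - cos(m)^2 - 3*cos(m) + 9)^2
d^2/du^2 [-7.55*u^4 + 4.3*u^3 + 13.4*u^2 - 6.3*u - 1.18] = -90.6*u^2 + 25.8*u + 26.8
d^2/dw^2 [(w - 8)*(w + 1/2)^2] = 6*w - 14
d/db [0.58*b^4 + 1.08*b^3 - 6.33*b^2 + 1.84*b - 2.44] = 2.32*b^3 + 3.24*b^2 - 12.66*b + 1.84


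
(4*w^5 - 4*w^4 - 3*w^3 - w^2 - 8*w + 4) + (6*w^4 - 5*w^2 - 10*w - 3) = 4*w^5 + 2*w^4 - 3*w^3 - 6*w^2 - 18*w + 1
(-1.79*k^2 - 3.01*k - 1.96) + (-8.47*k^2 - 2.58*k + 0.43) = -10.26*k^2 - 5.59*k - 1.53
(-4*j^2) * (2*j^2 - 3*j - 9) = -8*j^4 + 12*j^3 + 36*j^2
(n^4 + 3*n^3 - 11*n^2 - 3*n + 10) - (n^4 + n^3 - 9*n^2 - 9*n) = 2*n^3 - 2*n^2 + 6*n + 10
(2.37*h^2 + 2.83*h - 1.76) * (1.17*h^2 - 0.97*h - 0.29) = 2.7729*h^4 + 1.0122*h^3 - 5.4916*h^2 + 0.8865*h + 0.5104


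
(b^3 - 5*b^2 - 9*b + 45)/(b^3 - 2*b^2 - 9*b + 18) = (b - 5)/(b - 2)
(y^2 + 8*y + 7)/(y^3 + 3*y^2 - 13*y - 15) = (y + 7)/(y^2 + 2*y - 15)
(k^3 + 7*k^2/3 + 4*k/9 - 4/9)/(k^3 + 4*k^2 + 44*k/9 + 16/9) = (3*k - 1)/(3*k + 4)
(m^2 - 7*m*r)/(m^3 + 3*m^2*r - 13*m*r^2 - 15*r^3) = m*(m - 7*r)/(m^3 + 3*m^2*r - 13*m*r^2 - 15*r^3)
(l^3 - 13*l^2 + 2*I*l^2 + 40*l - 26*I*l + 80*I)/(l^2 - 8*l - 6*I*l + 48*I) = (l^2 + l*(-5 + 2*I) - 10*I)/(l - 6*I)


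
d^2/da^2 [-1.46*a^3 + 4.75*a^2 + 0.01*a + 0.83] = 9.5 - 8.76*a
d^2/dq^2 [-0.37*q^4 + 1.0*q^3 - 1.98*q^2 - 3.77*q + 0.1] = -4.44*q^2 + 6.0*q - 3.96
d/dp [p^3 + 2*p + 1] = 3*p^2 + 2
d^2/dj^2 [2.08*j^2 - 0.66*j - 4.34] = 4.16000000000000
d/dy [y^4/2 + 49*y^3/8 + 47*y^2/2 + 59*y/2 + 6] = 2*y^3 + 147*y^2/8 + 47*y + 59/2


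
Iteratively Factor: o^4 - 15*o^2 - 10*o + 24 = (o - 1)*(o^3 + o^2 - 14*o - 24) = (o - 1)*(o + 3)*(o^2 - 2*o - 8) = (o - 1)*(o + 2)*(o + 3)*(o - 4)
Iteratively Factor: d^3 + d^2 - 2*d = (d - 1)*(d^2 + 2*d) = (d - 1)*(d + 2)*(d)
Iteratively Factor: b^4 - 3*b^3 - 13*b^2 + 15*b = (b + 3)*(b^3 - 6*b^2 + 5*b) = (b - 1)*(b + 3)*(b^2 - 5*b) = (b - 5)*(b - 1)*(b + 3)*(b)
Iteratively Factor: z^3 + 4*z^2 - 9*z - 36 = (z - 3)*(z^2 + 7*z + 12) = (z - 3)*(z + 4)*(z + 3)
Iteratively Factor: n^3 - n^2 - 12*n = (n)*(n^2 - n - 12) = n*(n + 3)*(n - 4)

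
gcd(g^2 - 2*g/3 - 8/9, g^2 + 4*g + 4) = 1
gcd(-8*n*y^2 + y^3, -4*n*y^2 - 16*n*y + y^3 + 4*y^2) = y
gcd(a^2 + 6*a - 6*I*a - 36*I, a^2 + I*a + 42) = a - 6*I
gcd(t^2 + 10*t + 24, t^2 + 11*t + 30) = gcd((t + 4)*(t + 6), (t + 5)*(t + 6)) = t + 6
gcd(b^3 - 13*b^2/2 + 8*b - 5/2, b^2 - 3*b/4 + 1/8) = b - 1/2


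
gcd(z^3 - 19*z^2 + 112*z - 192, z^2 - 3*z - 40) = z - 8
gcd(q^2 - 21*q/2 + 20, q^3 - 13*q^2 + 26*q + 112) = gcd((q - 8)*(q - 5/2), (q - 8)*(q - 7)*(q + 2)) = q - 8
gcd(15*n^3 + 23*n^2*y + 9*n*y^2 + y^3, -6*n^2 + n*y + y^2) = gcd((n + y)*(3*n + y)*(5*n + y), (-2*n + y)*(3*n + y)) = 3*n + y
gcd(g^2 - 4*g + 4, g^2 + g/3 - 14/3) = g - 2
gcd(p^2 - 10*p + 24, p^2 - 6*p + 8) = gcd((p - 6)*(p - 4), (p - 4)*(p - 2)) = p - 4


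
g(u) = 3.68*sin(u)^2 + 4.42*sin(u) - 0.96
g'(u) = 7.36*sin(u)*cos(u) + 4.42*cos(u)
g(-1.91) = -1.86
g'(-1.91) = 0.84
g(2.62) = 2.16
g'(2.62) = -7.01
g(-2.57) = -2.27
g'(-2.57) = -0.37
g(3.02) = -0.37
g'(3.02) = -5.27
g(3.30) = -1.57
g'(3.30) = -3.22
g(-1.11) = -1.97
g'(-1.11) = -0.97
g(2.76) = 1.20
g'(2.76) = -6.65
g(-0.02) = -1.05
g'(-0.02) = 4.27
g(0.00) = -0.96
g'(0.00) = 4.42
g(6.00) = -1.91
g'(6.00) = 2.27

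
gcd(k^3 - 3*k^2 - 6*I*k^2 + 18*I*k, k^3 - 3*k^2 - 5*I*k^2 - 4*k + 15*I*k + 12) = k - 3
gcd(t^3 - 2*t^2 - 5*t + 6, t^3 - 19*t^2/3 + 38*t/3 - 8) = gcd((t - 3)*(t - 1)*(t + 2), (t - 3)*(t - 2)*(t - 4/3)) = t - 3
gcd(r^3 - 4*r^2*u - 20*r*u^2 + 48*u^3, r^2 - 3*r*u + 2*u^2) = r - 2*u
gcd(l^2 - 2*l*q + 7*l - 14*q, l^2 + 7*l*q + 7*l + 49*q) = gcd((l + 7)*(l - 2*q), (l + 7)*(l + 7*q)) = l + 7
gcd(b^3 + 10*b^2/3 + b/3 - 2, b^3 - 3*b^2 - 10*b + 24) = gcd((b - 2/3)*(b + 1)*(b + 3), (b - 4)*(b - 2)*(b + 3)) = b + 3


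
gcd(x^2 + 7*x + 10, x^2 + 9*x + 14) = x + 2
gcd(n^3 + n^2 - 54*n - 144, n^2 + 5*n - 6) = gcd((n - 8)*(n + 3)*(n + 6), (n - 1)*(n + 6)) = n + 6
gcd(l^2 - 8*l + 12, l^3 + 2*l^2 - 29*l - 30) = 1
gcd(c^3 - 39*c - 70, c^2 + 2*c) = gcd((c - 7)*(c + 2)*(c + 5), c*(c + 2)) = c + 2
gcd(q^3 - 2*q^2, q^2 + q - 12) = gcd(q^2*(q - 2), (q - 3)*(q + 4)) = 1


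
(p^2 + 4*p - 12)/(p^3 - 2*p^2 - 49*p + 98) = (p + 6)/(p^2 - 49)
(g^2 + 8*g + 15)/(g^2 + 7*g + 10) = (g + 3)/(g + 2)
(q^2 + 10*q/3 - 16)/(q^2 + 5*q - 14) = (q^2 + 10*q/3 - 16)/(q^2 + 5*q - 14)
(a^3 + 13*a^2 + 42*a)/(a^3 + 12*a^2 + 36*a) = (a + 7)/(a + 6)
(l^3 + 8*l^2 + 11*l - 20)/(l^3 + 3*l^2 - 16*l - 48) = (l^2 + 4*l - 5)/(l^2 - l - 12)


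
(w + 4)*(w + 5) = w^2 + 9*w + 20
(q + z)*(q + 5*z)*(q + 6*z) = q^3 + 12*q^2*z + 41*q*z^2 + 30*z^3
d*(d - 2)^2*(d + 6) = d^4 + 2*d^3 - 20*d^2 + 24*d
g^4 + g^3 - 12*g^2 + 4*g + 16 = (g - 2)^2*(g + 1)*(g + 4)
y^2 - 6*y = y*(y - 6)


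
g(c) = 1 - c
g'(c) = -1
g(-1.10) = 2.10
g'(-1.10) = -1.00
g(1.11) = -0.11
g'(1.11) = -1.00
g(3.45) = -2.45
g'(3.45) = -1.00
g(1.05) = -0.05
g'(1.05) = -1.00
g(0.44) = 0.56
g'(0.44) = -1.00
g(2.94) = -1.94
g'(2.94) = -1.00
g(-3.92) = 4.92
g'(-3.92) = -1.00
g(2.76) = -1.76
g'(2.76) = -1.00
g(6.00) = -5.00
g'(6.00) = -1.00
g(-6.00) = 7.00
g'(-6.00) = -1.00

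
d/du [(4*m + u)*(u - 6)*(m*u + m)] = m*(8*m*u - 20*m + 3*u^2 - 10*u - 6)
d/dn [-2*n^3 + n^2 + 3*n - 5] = -6*n^2 + 2*n + 3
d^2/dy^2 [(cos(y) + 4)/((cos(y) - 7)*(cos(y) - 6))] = (-29*(1 - cos(y)^2)^2 - cos(y)^5 + 410*cos(y)^3 - 584*cos(y)^2 - 4512*cos(y) + 2137)/((cos(y) - 7)^3*(cos(y) - 6)^3)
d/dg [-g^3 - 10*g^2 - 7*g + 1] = -3*g^2 - 20*g - 7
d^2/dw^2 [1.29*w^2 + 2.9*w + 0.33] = 2.58000000000000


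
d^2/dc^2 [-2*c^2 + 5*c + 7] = -4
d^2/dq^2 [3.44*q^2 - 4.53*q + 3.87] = 6.88000000000000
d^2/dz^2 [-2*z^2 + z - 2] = -4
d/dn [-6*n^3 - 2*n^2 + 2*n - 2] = -18*n^2 - 4*n + 2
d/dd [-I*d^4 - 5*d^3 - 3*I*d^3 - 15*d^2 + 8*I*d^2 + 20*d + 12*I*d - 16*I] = -4*I*d^3 + d^2*(-15 - 9*I) + d*(-30 + 16*I) + 20 + 12*I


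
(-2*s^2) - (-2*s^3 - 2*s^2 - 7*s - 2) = 2*s^3 + 7*s + 2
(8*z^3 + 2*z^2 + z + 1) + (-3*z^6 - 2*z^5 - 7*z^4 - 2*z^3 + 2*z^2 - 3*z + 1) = -3*z^6 - 2*z^5 - 7*z^4 + 6*z^3 + 4*z^2 - 2*z + 2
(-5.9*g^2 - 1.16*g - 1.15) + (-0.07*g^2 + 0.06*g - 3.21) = -5.97*g^2 - 1.1*g - 4.36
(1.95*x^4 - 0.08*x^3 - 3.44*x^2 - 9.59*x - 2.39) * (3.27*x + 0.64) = 6.3765*x^5 + 0.9864*x^4 - 11.3*x^3 - 33.5609*x^2 - 13.9529*x - 1.5296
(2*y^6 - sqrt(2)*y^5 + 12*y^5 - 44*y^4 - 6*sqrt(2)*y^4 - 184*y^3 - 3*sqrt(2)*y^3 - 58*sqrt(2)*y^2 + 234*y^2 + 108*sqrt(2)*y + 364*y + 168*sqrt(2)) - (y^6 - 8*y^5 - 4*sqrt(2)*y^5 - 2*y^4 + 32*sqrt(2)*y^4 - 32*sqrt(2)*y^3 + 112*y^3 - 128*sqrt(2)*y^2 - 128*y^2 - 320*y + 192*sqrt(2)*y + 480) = y^6 + 3*sqrt(2)*y^5 + 20*y^5 - 38*sqrt(2)*y^4 - 42*y^4 - 296*y^3 + 29*sqrt(2)*y^3 + 70*sqrt(2)*y^2 + 362*y^2 - 84*sqrt(2)*y + 684*y - 480 + 168*sqrt(2)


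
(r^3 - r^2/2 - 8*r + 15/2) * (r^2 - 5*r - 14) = r^5 - 11*r^4/2 - 39*r^3/2 + 109*r^2/2 + 149*r/2 - 105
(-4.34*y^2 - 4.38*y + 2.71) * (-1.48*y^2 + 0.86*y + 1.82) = 6.4232*y^4 + 2.75*y^3 - 15.6764*y^2 - 5.641*y + 4.9322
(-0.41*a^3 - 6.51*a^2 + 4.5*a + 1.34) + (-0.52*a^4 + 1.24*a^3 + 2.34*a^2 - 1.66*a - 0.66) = -0.52*a^4 + 0.83*a^3 - 4.17*a^2 + 2.84*a + 0.68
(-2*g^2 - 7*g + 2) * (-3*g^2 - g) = 6*g^4 + 23*g^3 + g^2 - 2*g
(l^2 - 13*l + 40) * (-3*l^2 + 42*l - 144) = -3*l^4 + 81*l^3 - 810*l^2 + 3552*l - 5760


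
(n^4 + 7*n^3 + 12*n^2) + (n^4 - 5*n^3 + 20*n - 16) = 2*n^4 + 2*n^3 + 12*n^2 + 20*n - 16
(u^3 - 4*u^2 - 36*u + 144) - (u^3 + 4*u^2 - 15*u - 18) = -8*u^2 - 21*u + 162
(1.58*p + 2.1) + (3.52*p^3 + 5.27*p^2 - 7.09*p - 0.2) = 3.52*p^3 + 5.27*p^2 - 5.51*p + 1.9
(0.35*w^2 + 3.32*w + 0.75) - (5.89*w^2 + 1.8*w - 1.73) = -5.54*w^2 + 1.52*w + 2.48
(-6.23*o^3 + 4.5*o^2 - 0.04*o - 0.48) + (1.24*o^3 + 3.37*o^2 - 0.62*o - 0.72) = -4.99*o^3 + 7.87*o^2 - 0.66*o - 1.2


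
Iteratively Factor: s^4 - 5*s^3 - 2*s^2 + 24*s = (s)*(s^3 - 5*s^2 - 2*s + 24) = s*(s - 3)*(s^2 - 2*s - 8) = s*(s - 3)*(s + 2)*(s - 4)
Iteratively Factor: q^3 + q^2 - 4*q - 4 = (q + 1)*(q^2 - 4) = (q - 2)*(q + 1)*(q + 2)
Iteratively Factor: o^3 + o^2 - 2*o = (o + 2)*(o^2 - o) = (o - 1)*(o + 2)*(o)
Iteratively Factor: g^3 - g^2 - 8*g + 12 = (g - 2)*(g^2 + g - 6) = (g - 2)^2*(g + 3)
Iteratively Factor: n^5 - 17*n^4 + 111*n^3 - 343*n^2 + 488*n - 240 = (n - 1)*(n^4 - 16*n^3 + 95*n^2 - 248*n + 240) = (n - 5)*(n - 1)*(n^3 - 11*n^2 + 40*n - 48) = (n - 5)*(n - 3)*(n - 1)*(n^2 - 8*n + 16) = (n - 5)*(n - 4)*(n - 3)*(n - 1)*(n - 4)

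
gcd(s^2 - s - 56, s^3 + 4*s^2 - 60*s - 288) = s - 8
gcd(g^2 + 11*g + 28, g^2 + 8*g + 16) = g + 4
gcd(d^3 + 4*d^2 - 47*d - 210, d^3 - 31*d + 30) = d + 6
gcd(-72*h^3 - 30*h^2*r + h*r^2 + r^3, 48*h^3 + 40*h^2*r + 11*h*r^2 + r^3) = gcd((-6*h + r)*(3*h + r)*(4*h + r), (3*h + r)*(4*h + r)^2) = 12*h^2 + 7*h*r + r^2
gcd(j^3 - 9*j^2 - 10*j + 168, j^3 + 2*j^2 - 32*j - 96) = j^2 - 2*j - 24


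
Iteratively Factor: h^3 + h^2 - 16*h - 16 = (h - 4)*(h^2 + 5*h + 4) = (h - 4)*(h + 4)*(h + 1)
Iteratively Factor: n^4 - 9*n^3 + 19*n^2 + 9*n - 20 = (n - 4)*(n^3 - 5*n^2 - n + 5) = (n - 4)*(n - 1)*(n^2 - 4*n - 5) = (n - 5)*(n - 4)*(n - 1)*(n + 1)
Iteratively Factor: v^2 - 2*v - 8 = (v + 2)*(v - 4)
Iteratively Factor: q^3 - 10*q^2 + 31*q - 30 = (q - 5)*(q^2 - 5*q + 6) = (q - 5)*(q - 2)*(q - 3)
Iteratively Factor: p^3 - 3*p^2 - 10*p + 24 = (p - 2)*(p^2 - p - 12) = (p - 4)*(p - 2)*(p + 3)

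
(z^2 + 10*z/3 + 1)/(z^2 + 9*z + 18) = (z + 1/3)/(z + 6)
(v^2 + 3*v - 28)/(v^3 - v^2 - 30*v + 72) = (v + 7)/(v^2 + 3*v - 18)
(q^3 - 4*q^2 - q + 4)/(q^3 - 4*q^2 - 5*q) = (q^2 - 5*q + 4)/(q*(q - 5))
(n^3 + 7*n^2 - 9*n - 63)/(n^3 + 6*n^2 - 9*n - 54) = (n + 7)/(n + 6)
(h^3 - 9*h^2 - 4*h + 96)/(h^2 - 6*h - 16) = (h^2 - h - 12)/(h + 2)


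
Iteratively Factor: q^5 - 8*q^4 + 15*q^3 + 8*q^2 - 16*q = (q - 4)*(q^4 - 4*q^3 - q^2 + 4*q) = (q - 4)*(q - 1)*(q^3 - 3*q^2 - 4*q) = (q - 4)*(q - 1)*(q + 1)*(q^2 - 4*q) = q*(q - 4)*(q - 1)*(q + 1)*(q - 4)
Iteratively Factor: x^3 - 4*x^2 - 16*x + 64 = (x - 4)*(x^2 - 16) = (x - 4)*(x + 4)*(x - 4)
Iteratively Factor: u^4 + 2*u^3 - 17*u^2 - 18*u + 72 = (u + 3)*(u^3 - u^2 - 14*u + 24) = (u - 2)*(u + 3)*(u^2 + u - 12) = (u - 3)*(u - 2)*(u + 3)*(u + 4)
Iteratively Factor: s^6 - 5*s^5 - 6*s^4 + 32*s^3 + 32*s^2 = (s + 2)*(s^5 - 7*s^4 + 8*s^3 + 16*s^2) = (s + 1)*(s + 2)*(s^4 - 8*s^3 + 16*s^2) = s*(s + 1)*(s + 2)*(s^3 - 8*s^2 + 16*s) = s*(s - 4)*(s + 1)*(s + 2)*(s^2 - 4*s) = s^2*(s - 4)*(s + 1)*(s + 2)*(s - 4)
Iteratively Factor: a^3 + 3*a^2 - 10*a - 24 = (a - 3)*(a^2 + 6*a + 8) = (a - 3)*(a + 4)*(a + 2)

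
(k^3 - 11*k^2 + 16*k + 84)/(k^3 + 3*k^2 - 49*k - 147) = (k^2 - 4*k - 12)/(k^2 + 10*k + 21)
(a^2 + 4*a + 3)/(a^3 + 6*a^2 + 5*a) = (a + 3)/(a*(a + 5))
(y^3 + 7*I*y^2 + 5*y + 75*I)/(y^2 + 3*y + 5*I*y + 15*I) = (y^2 + 2*I*y + 15)/(y + 3)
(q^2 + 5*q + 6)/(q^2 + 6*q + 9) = (q + 2)/(q + 3)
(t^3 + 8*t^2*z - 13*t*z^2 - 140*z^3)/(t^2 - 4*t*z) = t + 12*z + 35*z^2/t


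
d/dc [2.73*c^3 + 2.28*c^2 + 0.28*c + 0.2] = 8.19*c^2 + 4.56*c + 0.28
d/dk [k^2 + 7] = 2*k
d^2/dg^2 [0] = 0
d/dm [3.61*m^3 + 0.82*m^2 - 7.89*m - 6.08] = 10.83*m^2 + 1.64*m - 7.89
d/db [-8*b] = -8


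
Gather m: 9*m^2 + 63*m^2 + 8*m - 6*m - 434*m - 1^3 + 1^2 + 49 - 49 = 72*m^2 - 432*m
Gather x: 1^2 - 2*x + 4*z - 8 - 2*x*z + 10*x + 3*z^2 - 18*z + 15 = x*(8 - 2*z) + 3*z^2 - 14*z + 8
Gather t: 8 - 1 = 7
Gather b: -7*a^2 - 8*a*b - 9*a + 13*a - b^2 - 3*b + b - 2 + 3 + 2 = -7*a^2 + 4*a - b^2 + b*(-8*a - 2) + 3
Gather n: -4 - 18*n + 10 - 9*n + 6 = 12 - 27*n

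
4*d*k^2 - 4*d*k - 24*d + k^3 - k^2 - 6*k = (4*d + k)*(k - 3)*(k + 2)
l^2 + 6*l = l*(l + 6)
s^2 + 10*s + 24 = (s + 4)*(s + 6)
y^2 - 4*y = y*(y - 4)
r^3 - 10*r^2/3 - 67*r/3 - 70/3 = (r - 7)*(r + 5/3)*(r + 2)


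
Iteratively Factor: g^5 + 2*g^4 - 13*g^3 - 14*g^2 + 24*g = (g - 1)*(g^4 + 3*g^3 - 10*g^2 - 24*g) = (g - 1)*(g + 2)*(g^3 + g^2 - 12*g) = (g - 1)*(g + 2)*(g + 4)*(g^2 - 3*g) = g*(g - 1)*(g + 2)*(g + 4)*(g - 3)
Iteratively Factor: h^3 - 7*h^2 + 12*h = (h - 4)*(h^2 - 3*h) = (h - 4)*(h - 3)*(h)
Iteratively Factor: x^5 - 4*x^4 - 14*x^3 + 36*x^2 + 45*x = (x + 3)*(x^4 - 7*x^3 + 7*x^2 + 15*x) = (x - 3)*(x + 3)*(x^3 - 4*x^2 - 5*x) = (x - 5)*(x - 3)*(x + 3)*(x^2 + x) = (x - 5)*(x - 3)*(x + 1)*(x + 3)*(x)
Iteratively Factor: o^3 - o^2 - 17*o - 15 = (o + 1)*(o^2 - 2*o - 15) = (o - 5)*(o + 1)*(o + 3)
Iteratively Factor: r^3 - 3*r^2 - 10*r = (r - 5)*(r^2 + 2*r) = r*(r - 5)*(r + 2)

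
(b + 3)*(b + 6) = b^2 + 9*b + 18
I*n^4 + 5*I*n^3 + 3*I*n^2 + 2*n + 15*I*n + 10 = (n + 5)*(n - I)*(n + 2*I)*(I*n + 1)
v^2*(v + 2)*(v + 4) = v^4 + 6*v^3 + 8*v^2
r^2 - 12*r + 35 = (r - 7)*(r - 5)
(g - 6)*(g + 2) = g^2 - 4*g - 12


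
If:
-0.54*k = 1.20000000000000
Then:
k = -2.22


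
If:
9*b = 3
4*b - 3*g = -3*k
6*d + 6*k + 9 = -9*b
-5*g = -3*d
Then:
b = 1/3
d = -35/36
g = -7/12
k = -37/36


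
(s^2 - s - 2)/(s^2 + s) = (s - 2)/s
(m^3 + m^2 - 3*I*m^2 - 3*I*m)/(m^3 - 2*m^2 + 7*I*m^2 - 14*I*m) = (m^2 + m*(1 - 3*I) - 3*I)/(m^2 + m*(-2 + 7*I) - 14*I)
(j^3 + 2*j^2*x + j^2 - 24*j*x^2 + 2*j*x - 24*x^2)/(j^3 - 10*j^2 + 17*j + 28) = (j^2 + 2*j*x - 24*x^2)/(j^2 - 11*j + 28)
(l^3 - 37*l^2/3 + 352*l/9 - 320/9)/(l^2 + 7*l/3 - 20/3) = (3*l^2 - 32*l + 64)/(3*(l + 4))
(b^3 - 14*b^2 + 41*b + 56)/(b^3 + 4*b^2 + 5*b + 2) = (b^2 - 15*b + 56)/(b^2 + 3*b + 2)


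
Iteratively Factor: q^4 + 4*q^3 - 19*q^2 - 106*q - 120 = (q + 2)*(q^3 + 2*q^2 - 23*q - 60) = (q + 2)*(q + 3)*(q^2 - q - 20) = (q + 2)*(q + 3)*(q + 4)*(q - 5)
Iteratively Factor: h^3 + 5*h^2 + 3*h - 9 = (h - 1)*(h^2 + 6*h + 9) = (h - 1)*(h + 3)*(h + 3)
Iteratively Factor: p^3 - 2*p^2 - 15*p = (p)*(p^2 - 2*p - 15) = p*(p + 3)*(p - 5)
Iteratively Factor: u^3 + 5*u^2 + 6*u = (u + 2)*(u^2 + 3*u) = (u + 2)*(u + 3)*(u)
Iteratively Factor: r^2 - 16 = (r + 4)*(r - 4)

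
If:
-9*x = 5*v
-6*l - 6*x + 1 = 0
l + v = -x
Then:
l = 2/27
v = -1/6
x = 5/54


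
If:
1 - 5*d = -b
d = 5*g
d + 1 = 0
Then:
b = -6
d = -1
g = -1/5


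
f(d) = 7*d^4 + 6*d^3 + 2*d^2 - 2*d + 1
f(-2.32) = 144.27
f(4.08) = 2373.36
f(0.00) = 1.00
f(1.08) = 18.25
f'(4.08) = 2215.64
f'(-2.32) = -264.04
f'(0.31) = 1.80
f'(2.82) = 780.34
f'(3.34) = 1255.43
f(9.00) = 50446.00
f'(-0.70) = -5.58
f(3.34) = 1111.32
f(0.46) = 1.40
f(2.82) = 588.50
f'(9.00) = 21904.00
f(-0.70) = 3.00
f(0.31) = 0.82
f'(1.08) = 58.59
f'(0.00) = -2.00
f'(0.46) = 6.37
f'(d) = 28*d^3 + 18*d^2 + 4*d - 2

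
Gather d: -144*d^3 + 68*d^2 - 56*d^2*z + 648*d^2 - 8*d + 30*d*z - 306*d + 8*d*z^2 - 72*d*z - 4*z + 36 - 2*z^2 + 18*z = -144*d^3 + d^2*(716 - 56*z) + d*(8*z^2 - 42*z - 314) - 2*z^2 + 14*z + 36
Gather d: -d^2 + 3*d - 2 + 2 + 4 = -d^2 + 3*d + 4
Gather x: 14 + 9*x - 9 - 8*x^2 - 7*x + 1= -8*x^2 + 2*x + 6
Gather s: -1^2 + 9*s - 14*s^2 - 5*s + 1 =-14*s^2 + 4*s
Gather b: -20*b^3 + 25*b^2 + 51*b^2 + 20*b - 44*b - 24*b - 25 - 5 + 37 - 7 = -20*b^3 + 76*b^2 - 48*b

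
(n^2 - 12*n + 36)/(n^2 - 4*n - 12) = (n - 6)/(n + 2)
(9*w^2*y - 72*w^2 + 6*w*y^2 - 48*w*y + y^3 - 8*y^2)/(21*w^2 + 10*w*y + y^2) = (3*w*y - 24*w + y^2 - 8*y)/(7*w + y)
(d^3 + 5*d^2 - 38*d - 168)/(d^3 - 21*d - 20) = (d^2 + d - 42)/(d^2 - 4*d - 5)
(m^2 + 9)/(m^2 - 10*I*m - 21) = (m + 3*I)/(m - 7*I)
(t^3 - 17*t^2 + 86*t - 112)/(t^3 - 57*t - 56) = (t^2 - 9*t + 14)/(t^2 + 8*t + 7)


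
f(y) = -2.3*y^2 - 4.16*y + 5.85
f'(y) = -4.6*y - 4.16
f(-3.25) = -4.92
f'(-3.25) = 10.79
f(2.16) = -13.87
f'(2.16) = -14.10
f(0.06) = 5.59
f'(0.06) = -4.44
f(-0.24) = 6.72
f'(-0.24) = -3.06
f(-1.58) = 6.68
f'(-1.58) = 3.11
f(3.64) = -39.77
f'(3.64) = -20.90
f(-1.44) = 7.07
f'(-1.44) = 2.46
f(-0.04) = 6.01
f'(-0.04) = -3.98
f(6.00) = -101.91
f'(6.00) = -31.76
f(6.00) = -101.91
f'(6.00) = -31.76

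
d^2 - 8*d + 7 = (d - 7)*(d - 1)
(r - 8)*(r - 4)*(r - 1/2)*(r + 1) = r^4 - 23*r^3/2 + 51*r^2/2 + 22*r - 16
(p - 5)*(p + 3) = p^2 - 2*p - 15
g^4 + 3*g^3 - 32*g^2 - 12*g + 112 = (g - 4)*(g - 2)*(g + 2)*(g + 7)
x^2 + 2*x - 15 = (x - 3)*(x + 5)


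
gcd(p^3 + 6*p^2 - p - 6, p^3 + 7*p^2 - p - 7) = p^2 - 1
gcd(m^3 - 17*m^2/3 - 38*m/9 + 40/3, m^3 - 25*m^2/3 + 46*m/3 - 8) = m^2 - 22*m/3 + 8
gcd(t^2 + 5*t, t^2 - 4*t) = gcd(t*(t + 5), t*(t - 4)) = t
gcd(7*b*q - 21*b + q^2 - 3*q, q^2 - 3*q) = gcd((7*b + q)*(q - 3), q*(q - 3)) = q - 3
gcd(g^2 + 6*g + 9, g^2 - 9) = g + 3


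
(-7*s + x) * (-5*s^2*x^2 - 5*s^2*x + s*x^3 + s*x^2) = 35*s^3*x^2 + 35*s^3*x - 12*s^2*x^3 - 12*s^2*x^2 + s*x^4 + s*x^3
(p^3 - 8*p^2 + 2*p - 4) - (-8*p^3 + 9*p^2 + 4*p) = 9*p^3 - 17*p^2 - 2*p - 4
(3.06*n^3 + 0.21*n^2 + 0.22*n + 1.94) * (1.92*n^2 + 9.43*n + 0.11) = 5.8752*n^5 + 29.259*n^4 + 2.7393*n^3 + 5.8225*n^2 + 18.3184*n + 0.2134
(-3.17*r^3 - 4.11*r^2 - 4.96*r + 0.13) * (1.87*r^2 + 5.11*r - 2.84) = -5.9279*r^5 - 23.8844*r^4 - 21.2745*r^3 - 13.4301*r^2 + 14.7507*r - 0.3692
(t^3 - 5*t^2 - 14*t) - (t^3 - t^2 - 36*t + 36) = -4*t^2 + 22*t - 36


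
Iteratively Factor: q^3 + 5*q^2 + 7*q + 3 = (q + 1)*(q^2 + 4*q + 3) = (q + 1)^2*(q + 3)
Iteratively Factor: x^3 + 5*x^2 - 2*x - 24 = (x + 3)*(x^2 + 2*x - 8) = (x - 2)*(x + 3)*(x + 4)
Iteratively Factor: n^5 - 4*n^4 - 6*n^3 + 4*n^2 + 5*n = (n - 1)*(n^4 - 3*n^3 - 9*n^2 - 5*n) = (n - 1)*(n + 1)*(n^3 - 4*n^2 - 5*n) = n*(n - 1)*(n + 1)*(n^2 - 4*n - 5) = n*(n - 1)*(n + 1)^2*(n - 5)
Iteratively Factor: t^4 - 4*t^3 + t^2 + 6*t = (t - 2)*(t^3 - 2*t^2 - 3*t) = (t - 3)*(t - 2)*(t^2 + t) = (t - 3)*(t - 2)*(t + 1)*(t)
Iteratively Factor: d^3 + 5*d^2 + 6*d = (d)*(d^2 + 5*d + 6) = d*(d + 3)*(d + 2)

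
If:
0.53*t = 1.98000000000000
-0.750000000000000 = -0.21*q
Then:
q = 3.57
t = 3.74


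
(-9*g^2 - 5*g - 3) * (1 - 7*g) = 63*g^3 + 26*g^2 + 16*g - 3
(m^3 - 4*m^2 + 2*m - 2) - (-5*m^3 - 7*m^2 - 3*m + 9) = 6*m^3 + 3*m^2 + 5*m - 11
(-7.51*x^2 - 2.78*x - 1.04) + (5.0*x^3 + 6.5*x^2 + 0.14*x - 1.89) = 5.0*x^3 - 1.01*x^2 - 2.64*x - 2.93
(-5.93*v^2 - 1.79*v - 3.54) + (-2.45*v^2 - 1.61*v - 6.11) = -8.38*v^2 - 3.4*v - 9.65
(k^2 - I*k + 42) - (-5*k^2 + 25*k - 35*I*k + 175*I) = 6*k^2 - 25*k + 34*I*k + 42 - 175*I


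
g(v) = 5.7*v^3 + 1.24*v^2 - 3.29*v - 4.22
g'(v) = 17.1*v^2 + 2.48*v - 3.29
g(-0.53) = -2.98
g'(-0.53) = 0.20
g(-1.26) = -9.51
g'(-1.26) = 20.73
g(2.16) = 51.90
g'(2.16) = 81.85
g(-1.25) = -9.30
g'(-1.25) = 20.33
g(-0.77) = -3.55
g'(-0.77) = 4.94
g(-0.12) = -3.82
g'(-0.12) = -3.34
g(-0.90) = -4.41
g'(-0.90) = 8.33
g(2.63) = 99.40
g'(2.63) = 121.51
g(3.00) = 150.97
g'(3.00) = 158.05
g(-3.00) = -137.09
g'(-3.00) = 143.17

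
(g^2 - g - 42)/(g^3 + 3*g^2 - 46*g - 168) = 1/(g + 4)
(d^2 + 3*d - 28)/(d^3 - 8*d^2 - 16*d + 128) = (d + 7)/(d^2 - 4*d - 32)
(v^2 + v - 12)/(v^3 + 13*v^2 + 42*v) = (v^2 + v - 12)/(v*(v^2 + 13*v + 42))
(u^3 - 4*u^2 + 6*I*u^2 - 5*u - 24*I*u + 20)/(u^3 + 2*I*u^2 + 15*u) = (u^2 + u*(-4 + I) - 4*I)/(u*(u - 3*I))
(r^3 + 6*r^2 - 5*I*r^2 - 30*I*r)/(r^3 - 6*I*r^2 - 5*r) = (r + 6)/(r - I)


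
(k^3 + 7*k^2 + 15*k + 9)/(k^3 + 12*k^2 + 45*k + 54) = (k + 1)/(k + 6)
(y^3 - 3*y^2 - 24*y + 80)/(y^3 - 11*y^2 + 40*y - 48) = (y + 5)/(y - 3)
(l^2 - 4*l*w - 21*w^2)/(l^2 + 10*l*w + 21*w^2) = (l - 7*w)/(l + 7*w)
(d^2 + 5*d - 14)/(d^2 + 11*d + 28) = (d - 2)/(d + 4)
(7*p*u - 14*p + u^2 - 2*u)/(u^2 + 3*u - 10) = (7*p + u)/(u + 5)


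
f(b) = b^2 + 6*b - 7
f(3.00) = 20.00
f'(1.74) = 9.48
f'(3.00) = 12.00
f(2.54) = 14.69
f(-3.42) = -15.82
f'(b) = 2*b + 6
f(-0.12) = -7.71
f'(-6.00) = -6.00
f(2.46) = 13.81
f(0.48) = -3.89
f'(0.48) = 6.96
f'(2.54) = 11.08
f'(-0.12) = 5.76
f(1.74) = 6.47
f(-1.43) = -13.54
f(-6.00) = -7.00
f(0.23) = -5.57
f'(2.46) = 10.92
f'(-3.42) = -0.84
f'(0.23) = 6.46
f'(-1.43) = 3.14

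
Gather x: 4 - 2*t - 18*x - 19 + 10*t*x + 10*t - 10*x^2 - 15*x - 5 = 8*t - 10*x^2 + x*(10*t - 33) - 20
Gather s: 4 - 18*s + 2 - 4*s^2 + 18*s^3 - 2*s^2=18*s^3 - 6*s^2 - 18*s + 6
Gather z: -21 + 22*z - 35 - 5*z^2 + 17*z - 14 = -5*z^2 + 39*z - 70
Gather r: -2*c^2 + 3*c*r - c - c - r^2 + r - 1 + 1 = -2*c^2 - 2*c - r^2 + r*(3*c + 1)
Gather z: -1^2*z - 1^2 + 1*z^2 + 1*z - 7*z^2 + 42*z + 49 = -6*z^2 + 42*z + 48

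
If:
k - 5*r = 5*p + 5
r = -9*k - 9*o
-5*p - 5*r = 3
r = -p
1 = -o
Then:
No Solution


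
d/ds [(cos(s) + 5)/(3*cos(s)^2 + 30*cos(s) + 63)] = (cos(s)^2 + 10*cos(s) + 29)*sin(s)/(3*(cos(s)^2 + 10*cos(s) + 21)^2)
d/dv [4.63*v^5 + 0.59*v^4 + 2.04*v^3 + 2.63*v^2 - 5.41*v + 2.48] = 23.15*v^4 + 2.36*v^3 + 6.12*v^2 + 5.26*v - 5.41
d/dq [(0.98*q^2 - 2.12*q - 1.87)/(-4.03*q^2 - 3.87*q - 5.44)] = (-12.3362*q^2 - 25.7346*q + 4.2959)/(16.2409*q^4 + 31.1922*q^3 + 58.8233*q^2 + 42.1056*q + 29.5936)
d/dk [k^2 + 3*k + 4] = 2*k + 3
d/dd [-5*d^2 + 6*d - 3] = 6 - 10*d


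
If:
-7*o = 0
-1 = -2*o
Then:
No Solution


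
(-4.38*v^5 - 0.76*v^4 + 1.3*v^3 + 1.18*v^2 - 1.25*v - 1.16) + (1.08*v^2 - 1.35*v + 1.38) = -4.38*v^5 - 0.76*v^4 + 1.3*v^3 + 2.26*v^2 - 2.6*v + 0.22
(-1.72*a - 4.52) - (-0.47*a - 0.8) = -1.25*a - 3.72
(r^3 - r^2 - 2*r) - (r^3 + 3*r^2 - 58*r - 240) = -4*r^2 + 56*r + 240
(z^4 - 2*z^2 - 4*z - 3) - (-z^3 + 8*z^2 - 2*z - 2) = z^4 + z^3 - 10*z^2 - 2*z - 1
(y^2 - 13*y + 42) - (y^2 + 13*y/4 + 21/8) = 315/8 - 65*y/4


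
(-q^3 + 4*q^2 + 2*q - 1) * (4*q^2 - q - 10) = -4*q^5 + 17*q^4 + 14*q^3 - 46*q^2 - 19*q + 10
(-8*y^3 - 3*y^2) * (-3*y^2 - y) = 24*y^5 + 17*y^4 + 3*y^3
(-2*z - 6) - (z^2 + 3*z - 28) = -z^2 - 5*z + 22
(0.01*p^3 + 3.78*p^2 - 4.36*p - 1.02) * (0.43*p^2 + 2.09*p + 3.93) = 0.0043*p^5 + 1.6463*p^4 + 6.0647*p^3 + 5.3044*p^2 - 19.2666*p - 4.0086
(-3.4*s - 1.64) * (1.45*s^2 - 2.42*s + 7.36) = -4.93*s^3 + 5.85*s^2 - 21.0552*s - 12.0704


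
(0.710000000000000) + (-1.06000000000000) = -0.350000000000000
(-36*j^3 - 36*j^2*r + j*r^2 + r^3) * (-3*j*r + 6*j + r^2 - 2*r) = 108*j^4*r - 216*j^4 + 72*j^3*r^2 - 144*j^3*r - 39*j^2*r^3 + 78*j^2*r^2 - 2*j*r^4 + 4*j*r^3 + r^5 - 2*r^4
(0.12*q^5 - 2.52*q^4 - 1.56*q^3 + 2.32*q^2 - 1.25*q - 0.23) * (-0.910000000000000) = -0.1092*q^5 + 2.2932*q^4 + 1.4196*q^3 - 2.1112*q^2 + 1.1375*q + 0.2093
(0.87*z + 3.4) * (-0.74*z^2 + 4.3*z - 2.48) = -0.6438*z^3 + 1.225*z^2 + 12.4624*z - 8.432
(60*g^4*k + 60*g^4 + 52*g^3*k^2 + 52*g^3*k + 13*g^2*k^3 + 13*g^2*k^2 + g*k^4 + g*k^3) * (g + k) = 60*g^5*k + 60*g^5 + 112*g^4*k^2 + 112*g^4*k + 65*g^3*k^3 + 65*g^3*k^2 + 14*g^2*k^4 + 14*g^2*k^3 + g*k^5 + g*k^4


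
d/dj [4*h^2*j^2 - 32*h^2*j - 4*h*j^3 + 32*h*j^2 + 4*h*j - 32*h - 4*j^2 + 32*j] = 8*h^2*j - 32*h^2 - 12*h*j^2 + 64*h*j + 4*h - 8*j + 32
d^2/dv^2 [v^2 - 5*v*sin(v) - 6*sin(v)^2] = 5*v*sin(v) + 24*sin(v)^2 - 10*cos(v) - 10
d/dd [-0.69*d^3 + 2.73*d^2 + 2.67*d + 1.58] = -2.07*d^2 + 5.46*d + 2.67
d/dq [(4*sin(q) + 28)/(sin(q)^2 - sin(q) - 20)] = -4*(sin(q)^2 + 14*sin(q) + 13)*cos(q)/(sin(q) + cos(q)^2 + 19)^2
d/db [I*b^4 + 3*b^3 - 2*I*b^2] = b*(4*I*b^2 + 9*b - 4*I)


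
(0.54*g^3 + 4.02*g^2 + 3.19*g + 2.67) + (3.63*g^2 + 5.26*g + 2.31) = 0.54*g^3 + 7.65*g^2 + 8.45*g + 4.98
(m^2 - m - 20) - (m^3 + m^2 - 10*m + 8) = -m^3 + 9*m - 28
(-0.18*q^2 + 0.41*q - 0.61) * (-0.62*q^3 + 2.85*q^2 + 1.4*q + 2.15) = 0.1116*q^5 - 0.7672*q^4 + 1.2947*q^3 - 1.5515*q^2 + 0.0275*q - 1.3115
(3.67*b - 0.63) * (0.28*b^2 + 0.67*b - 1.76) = 1.0276*b^3 + 2.2825*b^2 - 6.8813*b + 1.1088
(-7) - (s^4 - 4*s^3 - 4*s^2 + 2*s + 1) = -s^4 + 4*s^3 + 4*s^2 - 2*s - 8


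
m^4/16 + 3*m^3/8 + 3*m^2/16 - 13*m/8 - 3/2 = (m/4 + 1/4)*(m/4 + 1)*(m - 2)*(m + 3)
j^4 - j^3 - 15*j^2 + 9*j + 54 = (j - 3)^2*(j + 2)*(j + 3)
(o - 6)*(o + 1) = o^2 - 5*o - 6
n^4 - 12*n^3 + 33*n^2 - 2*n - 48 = (n - 8)*(n - 3)*(n - 2)*(n + 1)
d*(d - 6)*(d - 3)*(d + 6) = d^4 - 3*d^3 - 36*d^2 + 108*d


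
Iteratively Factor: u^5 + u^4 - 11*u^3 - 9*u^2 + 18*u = (u - 1)*(u^4 + 2*u^3 - 9*u^2 - 18*u) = (u - 3)*(u - 1)*(u^3 + 5*u^2 + 6*u) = (u - 3)*(u - 1)*(u + 2)*(u^2 + 3*u) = (u - 3)*(u - 1)*(u + 2)*(u + 3)*(u)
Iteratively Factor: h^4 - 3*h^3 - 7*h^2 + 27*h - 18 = (h - 1)*(h^3 - 2*h^2 - 9*h + 18) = (h - 1)*(h + 3)*(h^2 - 5*h + 6) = (h - 2)*(h - 1)*(h + 3)*(h - 3)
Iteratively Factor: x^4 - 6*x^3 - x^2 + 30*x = (x - 5)*(x^3 - x^2 - 6*x) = (x - 5)*(x + 2)*(x^2 - 3*x) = x*(x - 5)*(x + 2)*(x - 3)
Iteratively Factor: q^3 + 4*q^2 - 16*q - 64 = (q + 4)*(q^2 - 16) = (q - 4)*(q + 4)*(q + 4)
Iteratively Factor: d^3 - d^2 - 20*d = (d)*(d^2 - d - 20) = d*(d - 5)*(d + 4)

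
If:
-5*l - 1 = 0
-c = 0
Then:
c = 0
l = -1/5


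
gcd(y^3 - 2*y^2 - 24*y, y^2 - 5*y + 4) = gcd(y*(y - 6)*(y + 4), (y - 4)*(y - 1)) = 1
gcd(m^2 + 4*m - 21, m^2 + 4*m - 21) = m^2 + 4*m - 21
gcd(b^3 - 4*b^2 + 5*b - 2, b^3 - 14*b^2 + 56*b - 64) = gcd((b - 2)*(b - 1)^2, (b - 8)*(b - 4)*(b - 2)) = b - 2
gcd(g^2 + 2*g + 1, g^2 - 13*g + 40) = 1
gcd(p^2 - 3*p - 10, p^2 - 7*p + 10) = p - 5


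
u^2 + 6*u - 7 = (u - 1)*(u + 7)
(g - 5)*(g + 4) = g^2 - g - 20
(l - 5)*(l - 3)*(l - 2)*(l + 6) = l^4 - 4*l^3 - 29*l^2 + 156*l - 180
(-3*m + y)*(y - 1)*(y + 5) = -3*m*y^2 - 12*m*y + 15*m + y^3 + 4*y^2 - 5*y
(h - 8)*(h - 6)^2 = h^3 - 20*h^2 + 132*h - 288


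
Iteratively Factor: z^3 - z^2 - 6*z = (z - 3)*(z^2 + 2*z) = z*(z - 3)*(z + 2)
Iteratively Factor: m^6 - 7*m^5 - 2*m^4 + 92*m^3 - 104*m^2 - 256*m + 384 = (m + 3)*(m^5 - 10*m^4 + 28*m^3 + 8*m^2 - 128*m + 128) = (m - 2)*(m + 3)*(m^4 - 8*m^3 + 12*m^2 + 32*m - 64) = (m - 2)*(m + 2)*(m + 3)*(m^3 - 10*m^2 + 32*m - 32) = (m - 4)*(m - 2)*(m + 2)*(m + 3)*(m^2 - 6*m + 8) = (m - 4)*(m - 2)^2*(m + 2)*(m + 3)*(m - 4)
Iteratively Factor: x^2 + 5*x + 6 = (x + 2)*(x + 3)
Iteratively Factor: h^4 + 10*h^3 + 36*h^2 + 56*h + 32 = (h + 4)*(h^3 + 6*h^2 + 12*h + 8) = (h + 2)*(h + 4)*(h^2 + 4*h + 4) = (h + 2)^2*(h + 4)*(h + 2)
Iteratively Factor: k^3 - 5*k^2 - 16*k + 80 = (k + 4)*(k^2 - 9*k + 20) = (k - 4)*(k + 4)*(k - 5)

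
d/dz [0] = 0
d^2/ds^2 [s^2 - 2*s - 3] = 2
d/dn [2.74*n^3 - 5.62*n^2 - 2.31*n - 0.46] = 8.22*n^2 - 11.24*n - 2.31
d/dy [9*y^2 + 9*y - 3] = 18*y + 9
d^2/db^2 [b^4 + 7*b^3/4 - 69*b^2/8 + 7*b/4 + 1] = 12*b^2 + 21*b/2 - 69/4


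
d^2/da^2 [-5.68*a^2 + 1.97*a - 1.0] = -11.3600000000000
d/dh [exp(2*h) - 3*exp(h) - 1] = (2*exp(h) - 3)*exp(h)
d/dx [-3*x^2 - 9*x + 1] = -6*x - 9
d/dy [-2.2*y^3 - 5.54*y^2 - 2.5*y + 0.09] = -6.6*y^2 - 11.08*y - 2.5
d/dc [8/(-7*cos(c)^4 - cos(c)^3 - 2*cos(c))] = 8*(-28*cos(c)^3 - 3*cos(c)^2 - 2)*sin(c)/((7*cos(c)^3 + cos(c)^2 + 2)^2*cos(c)^2)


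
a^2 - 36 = (a - 6)*(a + 6)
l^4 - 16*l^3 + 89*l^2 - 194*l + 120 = (l - 6)*(l - 5)*(l - 4)*(l - 1)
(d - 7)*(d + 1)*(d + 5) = d^3 - d^2 - 37*d - 35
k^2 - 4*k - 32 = (k - 8)*(k + 4)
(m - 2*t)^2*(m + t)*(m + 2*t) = m^4 - m^3*t - 6*m^2*t^2 + 4*m*t^3 + 8*t^4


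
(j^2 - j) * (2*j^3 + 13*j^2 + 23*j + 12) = 2*j^5 + 11*j^4 + 10*j^3 - 11*j^2 - 12*j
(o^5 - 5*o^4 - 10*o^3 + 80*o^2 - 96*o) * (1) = o^5 - 5*o^4 - 10*o^3 + 80*o^2 - 96*o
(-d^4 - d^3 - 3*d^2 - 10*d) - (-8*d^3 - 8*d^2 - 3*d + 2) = -d^4 + 7*d^3 + 5*d^2 - 7*d - 2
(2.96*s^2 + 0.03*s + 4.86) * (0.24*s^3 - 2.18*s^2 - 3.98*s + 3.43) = 0.7104*s^5 - 6.4456*s^4 - 10.6798*s^3 - 0.561400000000001*s^2 - 19.2399*s + 16.6698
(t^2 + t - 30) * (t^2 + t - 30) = t^4 + 2*t^3 - 59*t^2 - 60*t + 900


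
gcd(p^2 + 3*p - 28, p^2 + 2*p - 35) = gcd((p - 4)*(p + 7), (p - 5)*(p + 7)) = p + 7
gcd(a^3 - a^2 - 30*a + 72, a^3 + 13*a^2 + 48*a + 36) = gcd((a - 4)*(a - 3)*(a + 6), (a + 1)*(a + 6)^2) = a + 6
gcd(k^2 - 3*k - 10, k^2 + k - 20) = 1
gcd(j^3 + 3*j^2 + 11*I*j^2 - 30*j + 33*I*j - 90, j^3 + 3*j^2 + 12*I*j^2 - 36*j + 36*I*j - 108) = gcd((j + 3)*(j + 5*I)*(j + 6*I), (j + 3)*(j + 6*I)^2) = j^2 + j*(3 + 6*I) + 18*I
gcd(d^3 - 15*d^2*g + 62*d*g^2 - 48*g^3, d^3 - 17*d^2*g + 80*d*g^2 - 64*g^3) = d^2 - 9*d*g + 8*g^2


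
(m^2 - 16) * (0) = 0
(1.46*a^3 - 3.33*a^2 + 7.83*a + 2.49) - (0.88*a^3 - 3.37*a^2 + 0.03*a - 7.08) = 0.58*a^3 + 0.04*a^2 + 7.8*a + 9.57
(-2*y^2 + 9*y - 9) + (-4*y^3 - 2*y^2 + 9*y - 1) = -4*y^3 - 4*y^2 + 18*y - 10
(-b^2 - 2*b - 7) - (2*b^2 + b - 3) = -3*b^2 - 3*b - 4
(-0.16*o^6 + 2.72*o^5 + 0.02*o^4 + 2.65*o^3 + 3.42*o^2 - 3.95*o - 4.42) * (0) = 0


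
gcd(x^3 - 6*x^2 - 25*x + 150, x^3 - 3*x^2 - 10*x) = x - 5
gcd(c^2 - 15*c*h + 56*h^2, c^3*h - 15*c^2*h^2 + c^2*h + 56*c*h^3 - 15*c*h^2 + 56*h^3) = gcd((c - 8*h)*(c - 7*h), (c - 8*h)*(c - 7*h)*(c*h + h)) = c^2 - 15*c*h + 56*h^2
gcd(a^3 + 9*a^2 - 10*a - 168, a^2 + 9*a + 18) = a + 6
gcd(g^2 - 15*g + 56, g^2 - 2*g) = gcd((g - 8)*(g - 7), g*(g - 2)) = 1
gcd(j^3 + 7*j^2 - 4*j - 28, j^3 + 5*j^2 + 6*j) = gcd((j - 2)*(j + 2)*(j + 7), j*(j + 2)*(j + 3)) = j + 2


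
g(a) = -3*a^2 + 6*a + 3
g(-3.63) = -58.31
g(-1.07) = -6.85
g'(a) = 6 - 6*a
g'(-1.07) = 12.42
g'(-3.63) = 27.78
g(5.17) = -46.17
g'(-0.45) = 8.70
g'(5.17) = -25.02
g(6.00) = -69.00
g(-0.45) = -0.31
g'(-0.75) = 10.50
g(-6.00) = -141.00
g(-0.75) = -3.19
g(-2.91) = -39.86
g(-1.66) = -15.23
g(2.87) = -4.49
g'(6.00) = -30.00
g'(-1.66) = 15.96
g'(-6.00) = 42.00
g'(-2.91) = 23.46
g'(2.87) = -11.22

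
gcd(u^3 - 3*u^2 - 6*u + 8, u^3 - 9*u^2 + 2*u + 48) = u + 2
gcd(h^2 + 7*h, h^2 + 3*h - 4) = 1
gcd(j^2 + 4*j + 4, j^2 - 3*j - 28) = 1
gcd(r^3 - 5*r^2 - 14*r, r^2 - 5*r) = r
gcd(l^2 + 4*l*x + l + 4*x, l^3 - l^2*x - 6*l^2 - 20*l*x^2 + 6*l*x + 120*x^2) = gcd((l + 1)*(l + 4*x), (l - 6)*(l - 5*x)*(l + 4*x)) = l + 4*x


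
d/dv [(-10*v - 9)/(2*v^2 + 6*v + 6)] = (10*v^2 + 18*v - 3)/(2*(v^4 + 6*v^3 + 15*v^2 + 18*v + 9))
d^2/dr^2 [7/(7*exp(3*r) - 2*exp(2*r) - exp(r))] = 7*((-63*exp(2*r) + 8*exp(r) + 1)*(-7*exp(2*r) + 2*exp(r) + 1) - 2*(-21*exp(2*r) + 4*exp(r) + 1)^2)*exp(-r)/(-7*exp(2*r) + 2*exp(r) + 1)^3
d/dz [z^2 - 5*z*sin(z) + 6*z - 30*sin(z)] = -5*z*cos(z) + 2*z - 5*sin(z) - 30*cos(z) + 6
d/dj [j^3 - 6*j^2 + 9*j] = 3*j^2 - 12*j + 9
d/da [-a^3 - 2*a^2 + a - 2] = -3*a^2 - 4*a + 1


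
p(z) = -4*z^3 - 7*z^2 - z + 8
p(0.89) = -1.25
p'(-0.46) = 2.90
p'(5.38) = -423.65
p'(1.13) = -32.14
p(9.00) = -3484.00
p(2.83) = -141.55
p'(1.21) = -35.51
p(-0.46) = 7.37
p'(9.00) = -1099.00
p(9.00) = -3484.00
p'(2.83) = -136.73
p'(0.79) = -19.55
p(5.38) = -822.87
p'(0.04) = -1.58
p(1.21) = -10.54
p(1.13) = -7.84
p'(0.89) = -22.97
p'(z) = -12*z^2 - 14*z - 1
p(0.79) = 0.87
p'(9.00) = -1099.00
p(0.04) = 7.95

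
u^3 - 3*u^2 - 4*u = u*(u - 4)*(u + 1)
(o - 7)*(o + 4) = o^2 - 3*o - 28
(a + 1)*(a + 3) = a^2 + 4*a + 3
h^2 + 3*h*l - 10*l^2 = (h - 2*l)*(h + 5*l)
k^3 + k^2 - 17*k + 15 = (k - 3)*(k - 1)*(k + 5)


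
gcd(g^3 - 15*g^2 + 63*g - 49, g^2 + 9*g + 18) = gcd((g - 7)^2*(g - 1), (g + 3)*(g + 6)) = 1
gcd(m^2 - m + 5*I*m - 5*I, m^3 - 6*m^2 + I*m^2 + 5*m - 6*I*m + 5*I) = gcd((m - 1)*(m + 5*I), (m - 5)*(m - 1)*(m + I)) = m - 1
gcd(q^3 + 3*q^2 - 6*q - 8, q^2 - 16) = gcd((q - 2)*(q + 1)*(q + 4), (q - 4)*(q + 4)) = q + 4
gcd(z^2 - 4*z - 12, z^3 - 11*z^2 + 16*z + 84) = z^2 - 4*z - 12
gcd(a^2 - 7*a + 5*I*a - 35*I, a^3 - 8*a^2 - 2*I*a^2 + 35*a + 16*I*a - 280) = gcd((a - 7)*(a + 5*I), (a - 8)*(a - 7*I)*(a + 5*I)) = a + 5*I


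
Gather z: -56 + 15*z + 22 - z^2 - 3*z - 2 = -z^2 + 12*z - 36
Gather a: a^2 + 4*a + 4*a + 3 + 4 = a^2 + 8*a + 7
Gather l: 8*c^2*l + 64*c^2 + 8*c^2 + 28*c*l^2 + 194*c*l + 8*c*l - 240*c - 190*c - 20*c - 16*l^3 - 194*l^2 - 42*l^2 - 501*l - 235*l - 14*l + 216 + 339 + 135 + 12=72*c^2 - 450*c - 16*l^3 + l^2*(28*c - 236) + l*(8*c^2 + 202*c - 750) + 702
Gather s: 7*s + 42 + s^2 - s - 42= s^2 + 6*s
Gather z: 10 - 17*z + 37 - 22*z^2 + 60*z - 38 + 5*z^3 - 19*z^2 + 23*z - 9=5*z^3 - 41*z^2 + 66*z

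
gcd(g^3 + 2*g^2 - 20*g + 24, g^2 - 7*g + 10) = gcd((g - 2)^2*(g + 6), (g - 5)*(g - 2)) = g - 2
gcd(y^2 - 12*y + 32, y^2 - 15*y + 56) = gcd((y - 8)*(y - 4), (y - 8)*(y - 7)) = y - 8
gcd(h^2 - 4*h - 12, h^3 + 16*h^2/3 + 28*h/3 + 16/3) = h + 2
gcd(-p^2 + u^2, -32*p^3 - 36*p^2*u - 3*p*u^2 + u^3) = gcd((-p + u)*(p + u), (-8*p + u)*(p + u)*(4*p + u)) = p + u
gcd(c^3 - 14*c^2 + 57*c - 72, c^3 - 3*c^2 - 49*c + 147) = c - 3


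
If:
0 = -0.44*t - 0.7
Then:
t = -1.59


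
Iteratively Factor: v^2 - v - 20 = (v - 5)*(v + 4)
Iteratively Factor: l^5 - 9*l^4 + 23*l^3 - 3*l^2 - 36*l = (l + 1)*(l^4 - 10*l^3 + 33*l^2 - 36*l) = l*(l + 1)*(l^3 - 10*l^2 + 33*l - 36) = l*(l - 4)*(l + 1)*(l^2 - 6*l + 9) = l*(l - 4)*(l - 3)*(l + 1)*(l - 3)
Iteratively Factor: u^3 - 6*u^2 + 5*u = (u)*(u^2 - 6*u + 5) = u*(u - 1)*(u - 5)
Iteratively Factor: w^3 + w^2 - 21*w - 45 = (w + 3)*(w^2 - 2*w - 15) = (w - 5)*(w + 3)*(w + 3)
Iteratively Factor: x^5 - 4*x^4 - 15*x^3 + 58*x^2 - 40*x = (x - 1)*(x^4 - 3*x^3 - 18*x^2 + 40*x) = (x - 1)*(x + 4)*(x^3 - 7*x^2 + 10*x) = (x - 5)*(x - 1)*(x + 4)*(x^2 - 2*x) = (x - 5)*(x - 2)*(x - 1)*(x + 4)*(x)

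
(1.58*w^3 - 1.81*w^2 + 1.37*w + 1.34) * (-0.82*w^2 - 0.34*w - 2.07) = -1.2956*w^5 + 0.947*w^4 - 3.7786*w^3 + 2.1821*w^2 - 3.2915*w - 2.7738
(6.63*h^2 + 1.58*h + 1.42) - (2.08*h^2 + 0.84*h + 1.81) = 4.55*h^2 + 0.74*h - 0.39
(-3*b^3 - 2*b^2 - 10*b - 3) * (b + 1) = -3*b^4 - 5*b^3 - 12*b^2 - 13*b - 3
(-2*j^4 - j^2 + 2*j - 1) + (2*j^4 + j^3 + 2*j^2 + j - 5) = j^3 + j^2 + 3*j - 6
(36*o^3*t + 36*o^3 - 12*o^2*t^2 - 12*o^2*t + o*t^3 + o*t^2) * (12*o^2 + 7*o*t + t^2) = 432*o^5*t + 432*o^5 + 108*o^4*t^2 + 108*o^4*t - 36*o^3*t^3 - 36*o^3*t^2 - 5*o^2*t^4 - 5*o^2*t^3 + o*t^5 + o*t^4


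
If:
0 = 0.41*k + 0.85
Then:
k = -2.07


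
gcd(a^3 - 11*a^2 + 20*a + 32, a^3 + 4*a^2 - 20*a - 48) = a - 4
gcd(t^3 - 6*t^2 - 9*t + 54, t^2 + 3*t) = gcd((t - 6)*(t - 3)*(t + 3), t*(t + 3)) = t + 3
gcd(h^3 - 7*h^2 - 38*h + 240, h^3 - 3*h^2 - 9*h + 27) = 1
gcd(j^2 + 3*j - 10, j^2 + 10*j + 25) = j + 5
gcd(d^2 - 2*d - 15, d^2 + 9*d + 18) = d + 3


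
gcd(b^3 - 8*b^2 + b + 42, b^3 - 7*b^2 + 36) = b^2 - b - 6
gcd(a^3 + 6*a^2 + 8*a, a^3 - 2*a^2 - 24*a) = a^2 + 4*a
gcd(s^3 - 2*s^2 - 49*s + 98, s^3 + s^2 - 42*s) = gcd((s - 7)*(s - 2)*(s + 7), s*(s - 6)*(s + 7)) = s + 7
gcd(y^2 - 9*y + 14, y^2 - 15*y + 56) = y - 7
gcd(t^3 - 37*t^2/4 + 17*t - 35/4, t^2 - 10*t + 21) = t - 7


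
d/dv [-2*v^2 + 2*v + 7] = 2 - 4*v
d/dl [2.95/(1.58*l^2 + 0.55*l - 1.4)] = (-9.322*l - 1.6225)/(1.58*l^2 + 0.55*l - 1.4)^2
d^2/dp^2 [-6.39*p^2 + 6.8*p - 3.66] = -12.7800000000000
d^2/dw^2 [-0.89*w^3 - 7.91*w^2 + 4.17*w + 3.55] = -5.34*w - 15.82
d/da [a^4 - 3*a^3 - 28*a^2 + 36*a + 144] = 4*a^3 - 9*a^2 - 56*a + 36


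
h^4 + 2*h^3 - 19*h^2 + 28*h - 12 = (h - 2)*(h - 1)^2*(h + 6)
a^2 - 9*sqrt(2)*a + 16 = (a - 8*sqrt(2))*(a - sqrt(2))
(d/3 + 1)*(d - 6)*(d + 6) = d^3/3 + d^2 - 12*d - 36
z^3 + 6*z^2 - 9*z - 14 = (z - 2)*(z + 1)*(z + 7)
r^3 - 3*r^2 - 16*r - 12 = (r - 6)*(r + 1)*(r + 2)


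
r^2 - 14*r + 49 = (r - 7)^2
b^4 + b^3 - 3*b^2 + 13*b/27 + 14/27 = (b - 1)*(b - 2/3)*(b + 1/3)*(b + 7/3)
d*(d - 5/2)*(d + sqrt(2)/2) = d^3 - 5*d^2/2 + sqrt(2)*d^2/2 - 5*sqrt(2)*d/4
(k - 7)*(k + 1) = k^2 - 6*k - 7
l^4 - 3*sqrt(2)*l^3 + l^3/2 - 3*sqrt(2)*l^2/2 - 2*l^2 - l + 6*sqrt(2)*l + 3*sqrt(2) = (l + 1/2)*(l - 3*sqrt(2))*(l - sqrt(2))*(l + sqrt(2))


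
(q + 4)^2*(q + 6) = q^3 + 14*q^2 + 64*q + 96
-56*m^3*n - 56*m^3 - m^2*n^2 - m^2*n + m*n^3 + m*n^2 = (-8*m + n)*(7*m + n)*(m*n + m)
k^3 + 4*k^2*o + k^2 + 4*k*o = k*(k + 1)*(k + 4*o)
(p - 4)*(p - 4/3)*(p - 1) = p^3 - 19*p^2/3 + 32*p/3 - 16/3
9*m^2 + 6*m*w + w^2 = (3*m + w)^2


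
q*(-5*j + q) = -5*j*q + q^2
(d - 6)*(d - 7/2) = d^2 - 19*d/2 + 21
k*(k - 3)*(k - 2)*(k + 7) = k^4 + 2*k^3 - 29*k^2 + 42*k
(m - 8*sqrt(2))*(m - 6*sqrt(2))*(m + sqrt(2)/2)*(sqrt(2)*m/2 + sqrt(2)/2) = sqrt(2)*m^4/2 - 27*m^3/2 + sqrt(2)*m^3/2 - 27*m^2/2 + 41*sqrt(2)*m^2 + 48*m + 41*sqrt(2)*m + 48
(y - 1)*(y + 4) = y^2 + 3*y - 4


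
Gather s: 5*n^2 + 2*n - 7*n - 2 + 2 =5*n^2 - 5*n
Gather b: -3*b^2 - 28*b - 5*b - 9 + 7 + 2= -3*b^2 - 33*b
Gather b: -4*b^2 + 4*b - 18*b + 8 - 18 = -4*b^2 - 14*b - 10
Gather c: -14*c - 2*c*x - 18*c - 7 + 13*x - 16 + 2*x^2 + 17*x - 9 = c*(-2*x - 32) + 2*x^2 + 30*x - 32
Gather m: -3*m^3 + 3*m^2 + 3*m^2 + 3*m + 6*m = -3*m^3 + 6*m^2 + 9*m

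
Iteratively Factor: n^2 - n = (n - 1)*(n)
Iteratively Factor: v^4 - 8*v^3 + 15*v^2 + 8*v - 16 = (v - 1)*(v^3 - 7*v^2 + 8*v + 16) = (v - 1)*(v + 1)*(v^2 - 8*v + 16) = (v - 4)*(v - 1)*(v + 1)*(v - 4)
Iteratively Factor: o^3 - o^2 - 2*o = (o - 2)*(o^2 + o) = (o - 2)*(o + 1)*(o)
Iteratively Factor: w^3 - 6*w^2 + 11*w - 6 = (w - 1)*(w^2 - 5*w + 6) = (w - 3)*(w - 1)*(w - 2)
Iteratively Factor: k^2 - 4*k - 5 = (k + 1)*(k - 5)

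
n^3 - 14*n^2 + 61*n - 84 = (n - 7)*(n - 4)*(n - 3)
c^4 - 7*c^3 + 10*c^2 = c^2*(c - 5)*(c - 2)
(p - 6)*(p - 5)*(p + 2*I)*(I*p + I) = I*p^4 - 2*p^3 - 10*I*p^3 + 20*p^2 + 19*I*p^2 - 38*p + 30*I*p - 60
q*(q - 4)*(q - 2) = q^3 - 6*q^2 + 8*q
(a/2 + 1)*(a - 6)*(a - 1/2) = a^3/2 - 9*a^2/4 - 5*a + 3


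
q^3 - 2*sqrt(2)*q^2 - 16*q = q*(q - 4*sqrt(2))*(q + 2*sqrt(2))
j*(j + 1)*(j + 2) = j^3 + 3*j^2 + 2*j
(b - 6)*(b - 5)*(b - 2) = b^3 - 13*b^2 + 52*b - 60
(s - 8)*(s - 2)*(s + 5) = s^3 - 5*s^2 - 34*s + 80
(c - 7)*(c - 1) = c^2 - 8*c + 7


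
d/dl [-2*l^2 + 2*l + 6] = 2 - 4*l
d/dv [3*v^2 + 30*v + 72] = 6*v + 30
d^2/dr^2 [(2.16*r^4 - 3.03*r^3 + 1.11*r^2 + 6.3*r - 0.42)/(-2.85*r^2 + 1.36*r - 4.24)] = (-35.0892*r^6 + 50.23296*r^5 - 180.579456*r^4 + 26.3181*r^3 - 469.864404*r^2 + 773.840448*r - 121.163808)/(23.149125*r^6 - 33.1398*r^5 + 119.13228*r^4 - 101.120896*r^3 + 177.235392*r^2 - 73.348608*r + 76.225024)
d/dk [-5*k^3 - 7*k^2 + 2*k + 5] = -15*k^2 - 14*k + 2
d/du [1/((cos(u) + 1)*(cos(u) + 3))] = 2*(cos(u) + 2)*sin(u)/((cos(u) + 1)^2*(cos(u) + 3)^2)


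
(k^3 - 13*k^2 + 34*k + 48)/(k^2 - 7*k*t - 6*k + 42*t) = (-k^2 + 7*k + 8)/(-k + 7*t)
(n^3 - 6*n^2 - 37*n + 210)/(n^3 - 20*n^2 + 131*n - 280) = (n + 6)/(n - 8)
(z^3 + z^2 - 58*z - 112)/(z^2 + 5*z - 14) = (z^2 - 6*z - 16)/(z - 2)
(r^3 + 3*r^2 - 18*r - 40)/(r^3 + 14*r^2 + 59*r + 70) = (r - 4)/(r + 7)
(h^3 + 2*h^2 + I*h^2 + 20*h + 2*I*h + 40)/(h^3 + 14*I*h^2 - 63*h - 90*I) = (h^2 + h*(2 - 4*I) - 8*I)/(h^2 + 9*I*h - 18)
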